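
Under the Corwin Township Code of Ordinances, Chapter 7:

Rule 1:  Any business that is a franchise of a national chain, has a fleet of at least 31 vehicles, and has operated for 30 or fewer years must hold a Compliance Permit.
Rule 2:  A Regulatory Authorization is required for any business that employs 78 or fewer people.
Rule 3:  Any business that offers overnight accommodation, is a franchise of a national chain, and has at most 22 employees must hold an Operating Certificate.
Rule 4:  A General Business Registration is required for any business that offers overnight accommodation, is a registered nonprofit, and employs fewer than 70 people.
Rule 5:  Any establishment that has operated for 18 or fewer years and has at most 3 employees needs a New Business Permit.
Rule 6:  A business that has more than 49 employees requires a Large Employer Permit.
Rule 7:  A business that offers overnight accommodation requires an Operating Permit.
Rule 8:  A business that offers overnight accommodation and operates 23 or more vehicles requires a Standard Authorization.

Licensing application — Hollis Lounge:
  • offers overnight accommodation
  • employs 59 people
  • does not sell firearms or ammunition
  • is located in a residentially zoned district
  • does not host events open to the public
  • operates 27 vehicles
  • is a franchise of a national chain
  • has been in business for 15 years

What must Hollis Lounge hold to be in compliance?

Large Employer Permit, Operating Permit, Regulatory Authorization, Standard Authorization

Rule 1: is a franchise of a national chain; vehicles 27 < 31; years in business 15 ≤ 30 → Compliance Permit not required.
Rule 2: employees 59 ≤ 78 → Regulatory Authorization required.
Rule 3: offers overnight accommodation; is a franchise of a national chain; employees 59 > 22 → Operating Certificate not required.
Rule 4: offers overnight accommodation; is a franchise of a national chain (not: is a registered nonprofit); employees 59 < 70 → General Business Registration not required.
Rule 5: years in business 15 ≤ 18; employees 59 > 3 → New Business Permit not required.
Rule 6: employees 59 > 49 → Large Employer Permit required.
Rule 7: offers overnight accommodation → Operating Permit required.
Rule 8: offers overnight accommodation; vehicles 27 ≥ 23 → Standard Authorization required.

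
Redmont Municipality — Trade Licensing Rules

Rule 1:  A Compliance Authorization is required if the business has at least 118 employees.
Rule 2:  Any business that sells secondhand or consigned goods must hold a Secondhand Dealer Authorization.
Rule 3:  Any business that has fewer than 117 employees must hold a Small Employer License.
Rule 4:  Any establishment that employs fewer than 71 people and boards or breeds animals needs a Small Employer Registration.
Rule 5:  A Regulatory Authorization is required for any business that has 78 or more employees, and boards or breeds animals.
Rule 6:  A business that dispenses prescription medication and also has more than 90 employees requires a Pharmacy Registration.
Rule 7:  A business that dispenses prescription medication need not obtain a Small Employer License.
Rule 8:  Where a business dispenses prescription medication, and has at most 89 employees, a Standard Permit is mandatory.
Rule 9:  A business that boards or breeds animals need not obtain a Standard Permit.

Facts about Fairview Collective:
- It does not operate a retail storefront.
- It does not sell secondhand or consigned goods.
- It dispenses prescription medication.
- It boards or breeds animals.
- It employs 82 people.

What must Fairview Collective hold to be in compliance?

Regulatory Authorization

Rule 1: employees 82 < 118 → Compliance Authorization not required.
Rule 2: does not sell secondhand or consigned goods → Secondhand Dealer Authorization not required.
Rule 3: employees 82 < 117 → Small Employer License required.
Rule 4: employees 82 ≥ 71; boards or breeds animals → Small Employer Registration not required.
Rule 5: employees 82 ≥ 78; boards or breeds animals → Regulatory Authorization required.
Rule 6: dispenses prescription medication; employees 82 ≤ 90 → Pharmacy Registration not required.
Rule 7: dispenses prescription medication → exempt from Small Employer License.
Rule 8: dispenses prescription medication; employees 82 ≤ 89 → Standard Permit required.
Rule 9: boards or breeds animals → exempt from Standard Permit.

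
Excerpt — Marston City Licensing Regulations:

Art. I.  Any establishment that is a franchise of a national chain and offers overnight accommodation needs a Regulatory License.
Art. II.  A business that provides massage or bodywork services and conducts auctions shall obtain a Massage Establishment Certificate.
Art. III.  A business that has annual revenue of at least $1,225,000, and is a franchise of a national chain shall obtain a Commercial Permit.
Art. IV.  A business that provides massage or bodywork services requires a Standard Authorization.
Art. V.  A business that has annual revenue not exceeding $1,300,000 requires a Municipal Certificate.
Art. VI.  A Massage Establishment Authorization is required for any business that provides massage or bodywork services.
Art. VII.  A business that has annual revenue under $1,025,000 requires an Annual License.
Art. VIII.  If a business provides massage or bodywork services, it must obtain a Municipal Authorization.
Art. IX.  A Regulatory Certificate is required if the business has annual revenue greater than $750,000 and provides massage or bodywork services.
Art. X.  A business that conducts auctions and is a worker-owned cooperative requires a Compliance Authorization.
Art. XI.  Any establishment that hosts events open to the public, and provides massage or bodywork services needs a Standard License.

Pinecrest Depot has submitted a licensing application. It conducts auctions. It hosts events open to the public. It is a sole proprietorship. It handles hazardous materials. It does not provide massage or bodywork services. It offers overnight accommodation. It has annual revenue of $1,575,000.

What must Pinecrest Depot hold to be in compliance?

None

Art. I. is a sole proprietorship (not: is a franchise of a national chain); offers overnight accommodation → Regulatory License not required.
Art. II. does not provide massage or bodywork services; conducts auctions → Massage Establishment Certificate not required.
Art. III. revenue $1,575,000 ≥ $1,225,000; is a sole proprietorship (not: is a franchise of a national chain) → Commercial Permit not required.
Art. IV. does not provide massage or bodywork services → Standard Authorization not required.
Art. V. revenue $1,575,000 > $1,300,000 → Municipal Certificate not required.
Art. VI. does not provide massage or bodywork services → Massage Establishment Authorization not required.
Art. VII. revenue $1,575,000 ≥ $1,025,000 → Annual License not required.
Art. VIII. does not provide massage or bodywork services → Municipal Authorization not required.
Art. IX. revenue $1,575,000 > $750,000; does not provide massage or bodywork services → Regulatory Certificate not required.
Art. X. conducts auctions; is a sole proprietorship (not: is a worker-owned cooperative) → Compliance Authorization not required.
Art. XI. hosts events open to the public; does not provide massage or bodywork services → Standard License not required.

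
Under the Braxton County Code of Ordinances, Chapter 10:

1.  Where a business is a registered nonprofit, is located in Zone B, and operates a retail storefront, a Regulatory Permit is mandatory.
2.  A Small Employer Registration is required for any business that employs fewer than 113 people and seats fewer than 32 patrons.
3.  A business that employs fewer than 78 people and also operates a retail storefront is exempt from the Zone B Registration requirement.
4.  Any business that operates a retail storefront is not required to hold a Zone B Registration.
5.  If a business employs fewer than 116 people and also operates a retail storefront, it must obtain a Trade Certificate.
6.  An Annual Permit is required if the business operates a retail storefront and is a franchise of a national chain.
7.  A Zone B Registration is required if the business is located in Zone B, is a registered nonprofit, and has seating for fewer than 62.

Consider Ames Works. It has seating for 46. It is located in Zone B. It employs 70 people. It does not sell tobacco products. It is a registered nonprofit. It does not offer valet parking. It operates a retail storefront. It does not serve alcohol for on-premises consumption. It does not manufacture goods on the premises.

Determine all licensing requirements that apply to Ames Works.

Regulatory Permit, Trade Certificate

1. is a registered nonprofit; is located in Zone B; operates a retail storefront → Regulatory Permit required.
2. employees 70 < 113; seating 46 ≥ 32 → Small Employer Registration not required.
3. employees 70 < 78; operates a retail storefront → exempt from Zone B Registration.
4. operates a retail storefront → exempt from Zone B Registration.
5. employees 70 < 116; operates a retail storefront → Trade Certificate required.
6. operates a retail storefront; is a registered nonprofit (not: is a franchise of a national chain) → Annual Permit not required.
7. is located in Zone B; is a registered nonprofit; seating 46 < 62 → Zone B Registration required.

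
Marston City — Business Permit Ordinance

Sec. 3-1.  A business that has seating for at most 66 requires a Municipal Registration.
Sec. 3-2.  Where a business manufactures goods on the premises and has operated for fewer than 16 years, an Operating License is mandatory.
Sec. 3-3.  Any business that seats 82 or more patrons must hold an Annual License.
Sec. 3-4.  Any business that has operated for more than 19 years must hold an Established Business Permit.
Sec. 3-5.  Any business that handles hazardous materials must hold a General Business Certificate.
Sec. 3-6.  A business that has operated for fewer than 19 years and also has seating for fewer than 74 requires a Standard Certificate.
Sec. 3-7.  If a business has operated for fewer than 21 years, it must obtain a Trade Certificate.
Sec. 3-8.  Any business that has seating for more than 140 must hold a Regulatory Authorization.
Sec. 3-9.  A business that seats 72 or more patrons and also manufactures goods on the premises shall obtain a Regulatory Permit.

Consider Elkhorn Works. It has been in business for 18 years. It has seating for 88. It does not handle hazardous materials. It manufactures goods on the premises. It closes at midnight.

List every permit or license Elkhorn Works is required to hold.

Sec. 3-1. seating 88 > 66 → Municipal Registration not required.
Sec. 3-2. manufactures goods on the premises; years in business 18 ≥ 16 → Operating License not required.
Sec. 3-3. seating 88 ≥ 82 → Annual License required.
Sec. 3-4. years in business 18 ≤ 19 → Established Business Permit not required.
Sec. 3-5. does not handle hazardous materials → General Business Certificate not required.
Sec. 3-6. years in business 18 < 19; seating 88 ≥ 74 → Standard Certificate not required.
Sec. 3-7. years in business 18 < 21 → Trade Certificate required.
Sec. 3-8. seating 88 ≤ 140 → Regulatory Authorization not required.
Sec. 3-9. seating 88 ≥ 72; manufactures goods on the premises → Regulatory Permit required.

Annual License, Regulatory Permit, Trade Certificate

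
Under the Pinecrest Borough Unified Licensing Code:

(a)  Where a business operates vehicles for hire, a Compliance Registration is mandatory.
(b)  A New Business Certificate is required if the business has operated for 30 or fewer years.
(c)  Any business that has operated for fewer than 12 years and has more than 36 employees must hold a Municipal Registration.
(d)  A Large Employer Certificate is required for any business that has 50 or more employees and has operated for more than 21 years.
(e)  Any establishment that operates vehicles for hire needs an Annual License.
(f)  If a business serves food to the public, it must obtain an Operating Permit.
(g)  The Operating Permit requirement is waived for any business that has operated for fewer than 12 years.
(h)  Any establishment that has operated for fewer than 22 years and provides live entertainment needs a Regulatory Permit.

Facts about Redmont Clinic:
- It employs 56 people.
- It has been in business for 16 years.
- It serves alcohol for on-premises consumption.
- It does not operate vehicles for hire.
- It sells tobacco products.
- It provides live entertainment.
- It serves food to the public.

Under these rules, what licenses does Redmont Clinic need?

New Business Certificate, Operating Permit, Regulatory Permit

(a) does not operate vehicles for hire → Compliance Registration not required.
(b) years in business 16 ≤ 30 → New Business Certificate required.
(c) years in business 16 ≥ 12; employees 56 > 36 → Municipal Registration not required.
(d) employees 56 ≥ 50; years in business 16 ≤ 21 → Large Employer Certificate not required.
(e) does not operate vehicles for hire → Annual License not required.
(f) serves food to the public → Operating Permit required.
(g) years in business 16 ≥ 12 → Operating Permit exemption does not apply.
(h) years in business 16 < 22; provides live entertainment → Regulatory Permit required.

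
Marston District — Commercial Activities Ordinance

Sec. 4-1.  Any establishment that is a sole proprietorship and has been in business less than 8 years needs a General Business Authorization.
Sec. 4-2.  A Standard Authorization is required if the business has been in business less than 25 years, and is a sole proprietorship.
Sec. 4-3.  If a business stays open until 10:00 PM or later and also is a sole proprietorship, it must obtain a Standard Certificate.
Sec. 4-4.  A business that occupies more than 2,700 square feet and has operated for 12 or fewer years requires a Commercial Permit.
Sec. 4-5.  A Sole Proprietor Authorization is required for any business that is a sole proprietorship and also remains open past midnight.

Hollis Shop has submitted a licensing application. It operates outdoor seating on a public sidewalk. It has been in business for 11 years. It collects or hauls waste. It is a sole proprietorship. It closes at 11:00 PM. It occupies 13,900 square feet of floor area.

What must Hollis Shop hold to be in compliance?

Sec. 4-1. is a sole proprietorship; years in business 11 ≥ 8 → General Business Authorization not required.
Sec. 4-2. years in business 11 < 25; is a sole proprietorship → Standard Authorization required.
Sec. 4-3. closes 11:00 PM, after 10:00 PM; is a sole proprietorship → Standard Certificate required.
Sec. 4-4. floor area 13,900 square feet > 2,700 square feet; years in business 11 ≤ 12 → Commercial Permit required.
Sec. 4-5. is a sole proprietorship; closes 11:00 PM, at/before midnight → Sole Proprietor Authorization not required.

Commercial Permit, Standard Authorization, Standard Certificate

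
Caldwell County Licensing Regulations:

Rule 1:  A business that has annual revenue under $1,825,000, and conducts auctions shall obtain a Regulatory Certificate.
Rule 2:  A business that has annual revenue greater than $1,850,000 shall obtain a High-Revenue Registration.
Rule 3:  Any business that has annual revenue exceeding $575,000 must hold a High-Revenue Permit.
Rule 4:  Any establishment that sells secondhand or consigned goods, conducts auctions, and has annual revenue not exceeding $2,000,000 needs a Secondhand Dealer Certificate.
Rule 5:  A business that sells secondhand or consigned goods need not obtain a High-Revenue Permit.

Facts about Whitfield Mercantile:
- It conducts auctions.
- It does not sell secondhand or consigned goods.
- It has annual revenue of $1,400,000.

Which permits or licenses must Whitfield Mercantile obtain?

High-Revenue Permit, Regulatory Certificate

Rule 1: revenue $1,400,000 < $1,825,000; conducts auctions → Regulatory Certificate required.
Rule 2: revenue $1,400,000 ≤ $1,850,000 → High-Revenue Registration not required.
Rule 3: revenue $1,400,000 > $575,000 → High-Revenue Permit required.
Rule 4: does not sell secondhand or consigned goods; conducts auctions; revenue $1,400,000 ≤ $2,000,000 → Secondhand Dealer Certificate not required.
Rule 5: does not sell secondhand or consigned goods → High-Revenue Permit exemption does not apply.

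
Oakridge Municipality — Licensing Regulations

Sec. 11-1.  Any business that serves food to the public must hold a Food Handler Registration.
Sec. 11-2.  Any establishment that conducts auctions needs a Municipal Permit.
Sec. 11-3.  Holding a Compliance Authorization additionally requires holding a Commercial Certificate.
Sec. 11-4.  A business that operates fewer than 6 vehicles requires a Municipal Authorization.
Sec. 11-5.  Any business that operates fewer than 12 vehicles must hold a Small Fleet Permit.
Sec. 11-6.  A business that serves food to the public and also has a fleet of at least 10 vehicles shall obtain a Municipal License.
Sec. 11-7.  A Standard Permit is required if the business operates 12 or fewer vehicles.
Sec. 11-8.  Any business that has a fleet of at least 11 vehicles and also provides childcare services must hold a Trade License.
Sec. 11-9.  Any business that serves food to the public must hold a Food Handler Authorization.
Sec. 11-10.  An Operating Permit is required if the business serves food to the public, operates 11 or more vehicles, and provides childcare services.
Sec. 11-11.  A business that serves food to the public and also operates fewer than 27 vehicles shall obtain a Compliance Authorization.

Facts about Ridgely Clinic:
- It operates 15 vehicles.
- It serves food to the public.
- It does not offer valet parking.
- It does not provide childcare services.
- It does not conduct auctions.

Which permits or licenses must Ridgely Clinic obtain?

Commercial Certificate, Compliance Authorization, Food Handler Authorization, Food Handler Registration, Municipal License

Sec. 11-1. serves food to the public → Food Handler Registration required.
Sec. 11-2. does not conduct auctions → Municipal Permit not required.
Sec. 11-3. Compliance Authorization is required → Commercial Certificate also required.
Sec. 11-4. vehicles 15 ≥ 6 → Municipal Authorization not required.
Sec. 11-5. vehicles 15 ≥ 12 → Small Fleet Permit not required.
Sec. 11-6. serves food to the public; vehicles 15 ≥ 10 → Municipal License required.
Sec. 11-7. vehicles 15 > 12 → Standard Permit not required.
Sec. 11-8. vehicles 15 ≥ 11; does not provide childcare services → Trade License not required.
Sec. 11-9. serves food to the public → Food Handler Authorization required.
Sec. 11-10. serves food to the public; vehicles 15 ≥ 11; does not provide childcare services → Operating Permit not required.
Sec. 11-11. serves food to the public; vehicles 15 < 27 → Compliance Authorization required.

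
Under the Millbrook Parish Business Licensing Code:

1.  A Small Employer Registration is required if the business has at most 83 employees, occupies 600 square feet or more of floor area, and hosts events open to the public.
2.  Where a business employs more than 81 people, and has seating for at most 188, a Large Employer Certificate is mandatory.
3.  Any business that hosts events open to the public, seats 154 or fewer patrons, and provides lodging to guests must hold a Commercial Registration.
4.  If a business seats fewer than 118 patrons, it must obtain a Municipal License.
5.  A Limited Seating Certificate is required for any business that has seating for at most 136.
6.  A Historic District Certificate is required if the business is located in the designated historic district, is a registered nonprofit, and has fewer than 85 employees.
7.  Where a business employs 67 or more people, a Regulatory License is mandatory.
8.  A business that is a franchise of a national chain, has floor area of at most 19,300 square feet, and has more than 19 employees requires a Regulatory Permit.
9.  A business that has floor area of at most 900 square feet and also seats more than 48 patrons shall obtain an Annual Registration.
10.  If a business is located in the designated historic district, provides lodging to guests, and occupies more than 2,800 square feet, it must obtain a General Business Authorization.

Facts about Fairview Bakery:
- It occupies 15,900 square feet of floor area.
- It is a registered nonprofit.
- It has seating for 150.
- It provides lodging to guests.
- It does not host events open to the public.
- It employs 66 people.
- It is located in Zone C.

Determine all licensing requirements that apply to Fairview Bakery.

1. employees 66 ≤ 83; floor area 15,900 square feet ≥ 600 square feet; does not host events open to the public → Small Employer Registration not required.
2. employees 66 ≤ 81; seating 150 ≤ 188 → Large Employer Certificate not required.
3. does not host events open to the public; seating 150 ≤ 154; provides lodging to guests → Commercial Registration not required.
4. seating 150 ≥ 118 → Municipal License not required.
5. seating 150 > 136 → Limited Seating Certificate not required.
6. is located in Zone C (not: is located in the designated historic district); is a registered nonprofit; employees 66 < 85 → Historic District Certificate not required.
7. employees 66 < 67 → Regulatory License not required.
8. is a registered nonprofit (not: is a franchise of a national chain); floor area 15,900 square feet ≤ 19,300 square feet; employees 66 > 19 → Regulatory Permit not required.
9. floor area 15,900 square feet > 900 square feet; seating 150 > 48 → Annual Registration not required.
10. is located in Zone C (not: is located in the designated historic district); provides lodging to guests; floor area 15,900 square feet > 2,800 square feet → General Business Authorization not required.

None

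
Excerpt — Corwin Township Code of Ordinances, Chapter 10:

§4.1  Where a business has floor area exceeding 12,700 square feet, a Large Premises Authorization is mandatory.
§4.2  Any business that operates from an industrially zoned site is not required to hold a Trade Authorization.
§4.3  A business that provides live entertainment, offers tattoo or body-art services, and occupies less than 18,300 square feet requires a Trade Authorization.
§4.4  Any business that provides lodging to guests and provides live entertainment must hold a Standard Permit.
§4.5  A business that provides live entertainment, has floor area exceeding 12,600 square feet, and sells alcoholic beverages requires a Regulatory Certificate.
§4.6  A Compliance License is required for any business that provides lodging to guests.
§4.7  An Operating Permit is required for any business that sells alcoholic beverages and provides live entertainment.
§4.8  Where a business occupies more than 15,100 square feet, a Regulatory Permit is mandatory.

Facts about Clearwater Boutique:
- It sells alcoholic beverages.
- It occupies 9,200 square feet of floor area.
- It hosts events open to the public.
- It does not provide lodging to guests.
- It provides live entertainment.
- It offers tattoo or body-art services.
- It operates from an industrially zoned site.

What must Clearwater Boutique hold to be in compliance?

§4.1 floor area 9,200 square feet ≤ 12,700 square feet → Large Premises Authorization not required.
§4.2 operates from an industrially zoned site → exempt from Trade Authorization.
§4.3 provides live entertainment; offers tattoo or body-art services; floor area 9,200 square feet < 18,300 square feet → Trade Authorization required.
§4.4 does not provide lodging to guests; provides live entertainment → Standard Permit not required.
§4.5 provides live entertainment; floor area 9,200 square feet ≤ 12,600 square feet; sells alcoholic beverages → Regulatory Certificate not required.
§4.6 does not provide lodging to guests → Compliance License not required.
§4.7 sells alcoholic beverages; provides live entertainment → Operating Permit required.
§4.8 floor area 9,200 square feet ≤ 15,100 square feet → Regulatory Permit not required.

Operating Permit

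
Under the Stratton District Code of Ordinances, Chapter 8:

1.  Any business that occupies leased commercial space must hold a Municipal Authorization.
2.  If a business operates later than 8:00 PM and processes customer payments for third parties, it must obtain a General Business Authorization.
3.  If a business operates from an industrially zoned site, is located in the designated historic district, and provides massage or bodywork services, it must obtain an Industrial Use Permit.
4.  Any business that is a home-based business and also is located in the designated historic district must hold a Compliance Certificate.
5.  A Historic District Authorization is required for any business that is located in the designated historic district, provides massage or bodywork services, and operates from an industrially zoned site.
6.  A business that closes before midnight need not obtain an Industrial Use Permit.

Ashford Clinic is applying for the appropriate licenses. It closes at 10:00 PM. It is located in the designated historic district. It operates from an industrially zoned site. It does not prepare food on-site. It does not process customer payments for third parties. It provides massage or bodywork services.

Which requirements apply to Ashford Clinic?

1. operates from an industrially zoned site (not: occupies leased commercial space) → Municipal Authorization not required.
2. closes 10:00 PM, after 8:00 PM; does not process customer payments for third parties → General Business Authorization not required.
3. operates from an industrially zoned site; is located in the designated historic district; provides massage or bodywork services → Industrial Use Permit required.
4. operates from an industrially zoned site (not: is a home-based business); is located in the designated historic district → Compliance Certificate not required.
5. is located in the designated historic district; provides massage or bodywork services; operates from an industrially zoned site → Historic District Authorization required.
6. closes 10:00 PM, at/before midnight → exempt from Industrial Use Permit.

Historic District Authorization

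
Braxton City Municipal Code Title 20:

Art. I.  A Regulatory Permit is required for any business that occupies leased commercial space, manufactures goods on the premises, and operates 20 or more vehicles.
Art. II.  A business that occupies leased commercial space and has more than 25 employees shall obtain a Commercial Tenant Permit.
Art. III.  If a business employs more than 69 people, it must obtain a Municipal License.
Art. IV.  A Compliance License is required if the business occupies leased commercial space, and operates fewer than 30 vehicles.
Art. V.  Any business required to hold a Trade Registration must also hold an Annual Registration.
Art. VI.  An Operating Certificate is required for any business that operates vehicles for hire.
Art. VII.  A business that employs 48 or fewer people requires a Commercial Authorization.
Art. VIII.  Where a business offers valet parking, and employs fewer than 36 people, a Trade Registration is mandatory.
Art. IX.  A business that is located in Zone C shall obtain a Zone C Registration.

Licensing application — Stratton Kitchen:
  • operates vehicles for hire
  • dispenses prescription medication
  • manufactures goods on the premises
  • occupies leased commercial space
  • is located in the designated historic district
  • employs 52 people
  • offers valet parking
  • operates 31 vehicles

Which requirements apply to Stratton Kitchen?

Art. I. occupies leased commercial space; manufactures goods on the premises; vehicles 31 ≥ 20 → Regulatory Permit required.
Art. II. occupies leased commercial space; employees 52 > 25 → Commercial Tenant Permit required.
Art. III. employees 52 ≤ 69 → Municipal License not required.
Art. IV. occupies leased commercial space; vehicles 31 ≥ 30 → Compliance License not required.
Art. V. Trade Registration is not required → no effect.
Art. VI. operates vehicles for hire → Operating Certificate required.
Art. VII. employees 52 > 48 → Commercial Authorization not required.
Art. VIII. offers valet parking; employees 52 ≥ 36 → Trade Registration not required.
Art. IX. is located in the designated historic district (not: is located in Zone C) → Zone C Registration not required.

Commercial Tenant Permit, Operating Certificate, Regulatory Permit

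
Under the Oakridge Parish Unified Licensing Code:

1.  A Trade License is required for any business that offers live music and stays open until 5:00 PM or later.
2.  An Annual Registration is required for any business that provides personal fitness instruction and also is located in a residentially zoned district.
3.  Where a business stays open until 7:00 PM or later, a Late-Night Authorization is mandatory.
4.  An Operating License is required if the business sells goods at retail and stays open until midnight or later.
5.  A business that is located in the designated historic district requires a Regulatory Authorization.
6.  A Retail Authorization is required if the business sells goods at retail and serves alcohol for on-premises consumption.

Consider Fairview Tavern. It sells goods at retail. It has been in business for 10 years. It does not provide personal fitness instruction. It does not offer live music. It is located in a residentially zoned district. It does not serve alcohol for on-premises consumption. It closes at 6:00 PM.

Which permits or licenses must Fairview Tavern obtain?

1. does not offer live music; closes 6:00 PM, after 5:00 PM → Trade License not required.
2. does not provide personal fitness instruction; is located in a residentially zoned district → Annual Registration not required.
3. closes 6:00 PM, at/before 7:00 PM → Late-Night Authorization not required.
4. sells goods at retail; closes 6:00 PM, at/before midnight → Operating License not required.
5. is located in a residentially zoned district (not: is located in the designated historic district) → Regulatory Authorization not required.
6. sells goods at retail; does not serve alcohol for on-premises consumption → Retail Authorization not required.

None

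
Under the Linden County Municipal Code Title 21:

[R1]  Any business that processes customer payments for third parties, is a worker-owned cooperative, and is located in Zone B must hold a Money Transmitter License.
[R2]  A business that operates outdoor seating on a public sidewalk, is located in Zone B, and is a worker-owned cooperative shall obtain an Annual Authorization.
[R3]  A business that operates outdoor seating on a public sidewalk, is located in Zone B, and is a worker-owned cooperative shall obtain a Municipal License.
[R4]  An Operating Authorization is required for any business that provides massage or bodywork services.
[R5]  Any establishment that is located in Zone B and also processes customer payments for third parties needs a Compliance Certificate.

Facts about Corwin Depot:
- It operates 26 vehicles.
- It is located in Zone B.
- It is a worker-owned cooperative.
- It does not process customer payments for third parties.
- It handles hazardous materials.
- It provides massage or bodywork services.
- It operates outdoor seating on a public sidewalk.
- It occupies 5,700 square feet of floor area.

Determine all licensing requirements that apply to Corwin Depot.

Annual Authorization, Municipal License, Operating Authorization

[R1] does not process customer payments for third parties; is a worker-owned cooperative; is located in Zone B → Money Transmitter License not required.
[R2] operates outdoor seating on a public sidewalk; is located in Zone B; is a worker-owned cooperative → Annual Authorization required.
[R3] operates outdoor seating on a public sidewalk; is located in Zone B; is a worker-owned cooperative → Municipal License required.
[R4] provides massage or bodywork services → Operating Authorization required.
[R5] is located in Zone B; does not process customer payments for third parties → Compliance Certificate not required.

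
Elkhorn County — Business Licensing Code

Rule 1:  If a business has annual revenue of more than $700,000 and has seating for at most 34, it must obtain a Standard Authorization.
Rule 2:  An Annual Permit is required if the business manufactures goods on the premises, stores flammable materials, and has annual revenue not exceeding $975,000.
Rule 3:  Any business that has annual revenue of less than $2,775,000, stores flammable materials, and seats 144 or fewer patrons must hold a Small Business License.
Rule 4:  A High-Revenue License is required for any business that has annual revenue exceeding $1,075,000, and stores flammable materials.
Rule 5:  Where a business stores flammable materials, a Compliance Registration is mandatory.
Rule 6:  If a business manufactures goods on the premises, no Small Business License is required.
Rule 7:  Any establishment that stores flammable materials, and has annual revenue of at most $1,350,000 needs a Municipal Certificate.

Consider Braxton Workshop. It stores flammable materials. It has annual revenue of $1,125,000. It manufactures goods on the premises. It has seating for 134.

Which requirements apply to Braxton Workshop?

Compliance Registration, High-Revenue License, Municipal Certificate

Rule 1: revenue $1,125,000 > $700,000; seating 134 > 34 → Standard Authorization not required.
Rule 2: manufactures goods on the premises; stores flammable materials; revenue $1,125,000 > $975,000 → Annual Permit not required.
Rule 3: revenue $1,125,000 < $2,775,000; stores flammable materials; seating 134 ≤ 144 → Small Business License required.
Rule 4: revenue $1,125,000 > $1,075,000; stores flammable materials → High-Revenue License required.
Rule 5: stores flammable materials → Compliance Registration required.
Rule 6: manufactures goods on the premises → exempt from Small Business License.
Rule 7: stores flammable materials; revenue $1,125,000 ≤ $1,350,000 → Municipal Certificate required.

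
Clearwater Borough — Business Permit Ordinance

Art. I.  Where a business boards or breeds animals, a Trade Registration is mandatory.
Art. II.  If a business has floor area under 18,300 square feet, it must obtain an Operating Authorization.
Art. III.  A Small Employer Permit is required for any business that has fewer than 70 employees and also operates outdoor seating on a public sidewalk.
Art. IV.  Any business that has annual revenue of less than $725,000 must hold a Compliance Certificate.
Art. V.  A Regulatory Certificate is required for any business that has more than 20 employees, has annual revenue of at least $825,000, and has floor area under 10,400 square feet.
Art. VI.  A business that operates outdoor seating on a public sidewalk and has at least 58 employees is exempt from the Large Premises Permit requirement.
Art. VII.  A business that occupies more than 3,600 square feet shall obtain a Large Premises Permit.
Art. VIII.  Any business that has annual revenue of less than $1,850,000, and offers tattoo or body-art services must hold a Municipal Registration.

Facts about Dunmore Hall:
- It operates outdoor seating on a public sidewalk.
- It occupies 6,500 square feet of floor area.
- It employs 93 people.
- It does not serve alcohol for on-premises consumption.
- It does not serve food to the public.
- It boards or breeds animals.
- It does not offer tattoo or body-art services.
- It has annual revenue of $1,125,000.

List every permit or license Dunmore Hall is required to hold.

Art. I. boards or breeds animals → Trade Registration required.
Art. II. floor area 6,500 square feet < 18,300 square feet → Operating Authorization required.
Art. III. employees 93 ≥ 70; operates outdoor seating on a public sidewalk → Small Employer Permit not required.
Art. IV. revenue $1,125,000 ≥ $725,000 → Compliance Certificate not required.
Art. V. employees 93 > 20; revenue $1,125,000 ≥ $825,000; floor area 6,500 square feet < 10,400 square feet → Regulatory Certificate required.
Art. VI. operates outdoor seating on a public sidewalk; employees 93 ≥ 58 → exempt from Large Premises Permit.
Art. VII. floor area 6,500 square feet > 3,600 square feet → Large Premises Permit required.
Art. VIII. revenue $1,125,000 < $1,850,000; does not offer tattoo or body-art services → Municipal Registration not required.

Operating Authorization, Regulatory Certificate, Trade Registration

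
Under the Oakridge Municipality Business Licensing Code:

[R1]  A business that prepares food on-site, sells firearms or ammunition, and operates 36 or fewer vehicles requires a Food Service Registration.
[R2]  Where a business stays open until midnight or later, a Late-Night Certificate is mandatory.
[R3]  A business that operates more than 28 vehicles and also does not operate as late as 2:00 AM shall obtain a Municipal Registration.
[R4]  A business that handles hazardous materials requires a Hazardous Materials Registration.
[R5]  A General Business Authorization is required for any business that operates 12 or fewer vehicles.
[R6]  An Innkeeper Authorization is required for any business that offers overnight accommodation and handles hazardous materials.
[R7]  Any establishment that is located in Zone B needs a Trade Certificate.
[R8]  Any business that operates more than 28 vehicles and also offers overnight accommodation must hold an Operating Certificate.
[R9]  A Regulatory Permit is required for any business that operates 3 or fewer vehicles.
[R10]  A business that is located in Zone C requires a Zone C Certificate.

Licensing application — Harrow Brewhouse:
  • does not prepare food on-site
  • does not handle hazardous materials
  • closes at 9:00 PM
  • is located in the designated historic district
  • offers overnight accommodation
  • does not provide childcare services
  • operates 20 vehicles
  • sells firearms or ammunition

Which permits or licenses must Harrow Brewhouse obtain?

[R1] does not prepare food on-site; sells firearms or ammunition; vehicles 20 ≤ 36 → Food Service Registration not required.
[R2] closes 9:00 PM, at/before midnight → Late-Night Certificate not required.
[R3] vehicles 20 ≤ 28; closes 9:00 PM, at/before 2:00 AM → Municipal Registration not required.
[R4] does not handle hazardous materials → Hazardous Materials Registration not required.
[R5] vehicles 20 > 12 → General Business Authorization not required.
[R6] offers overnight accommodation; does not handle hazardous materials → Innkeeper Authorization not required.
[R7] is located in the designated historic district (not: is located in Zone B) → Trade Certificate not required.
[R8] vehicles 20 ≤ 28; offers overnight accommodation → Operating Certificate not required.
[R9] vehicles 20 > 3 → Regulatory Permit not required.
[R10] is located in the designated historic district (not: is located in Zone C) → Zone C Certificate not required.

None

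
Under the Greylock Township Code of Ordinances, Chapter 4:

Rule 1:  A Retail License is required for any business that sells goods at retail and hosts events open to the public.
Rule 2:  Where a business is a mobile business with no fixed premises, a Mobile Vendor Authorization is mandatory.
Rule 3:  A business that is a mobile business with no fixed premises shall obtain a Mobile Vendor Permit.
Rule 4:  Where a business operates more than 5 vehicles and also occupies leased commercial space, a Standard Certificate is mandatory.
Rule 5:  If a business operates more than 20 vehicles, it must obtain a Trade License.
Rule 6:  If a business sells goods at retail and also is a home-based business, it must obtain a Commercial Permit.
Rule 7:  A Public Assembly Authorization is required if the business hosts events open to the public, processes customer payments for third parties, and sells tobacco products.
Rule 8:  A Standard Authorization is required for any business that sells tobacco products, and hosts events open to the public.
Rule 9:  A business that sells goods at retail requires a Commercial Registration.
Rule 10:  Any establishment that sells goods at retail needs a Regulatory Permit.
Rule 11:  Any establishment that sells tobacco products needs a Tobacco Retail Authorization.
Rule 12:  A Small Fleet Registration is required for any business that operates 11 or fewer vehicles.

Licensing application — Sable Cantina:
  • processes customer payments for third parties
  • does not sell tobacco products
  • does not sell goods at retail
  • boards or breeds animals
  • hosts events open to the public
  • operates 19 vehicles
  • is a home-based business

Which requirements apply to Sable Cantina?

Rule 1: does not sell goods at retail; hosts events open to the public → Retail License not required.
Rule 2: is a home-based business (not: is a mobile business with no fixed premises) → Mobile Vendor Authorization not required.
Rule 3: is a home-based business (not: is a mobile business with no fixed premises) → Mobile Vendor Permit not required.
Rule 4: vehicles 19 > 5; is a home-based business (not: occupies leased commercial space) → Standard Certificate not required.
Rule 5: vehicles 19 ≤ 20 → Trade License not required.
Rule 6: does not sell goods at retail; is a home-based business → Commercial Permit not required.
Rule 7: hosts events open to the public; processes customer payments for third parties; does not sell tobacco products → Public Assembly Authorization not required.
Rule 8: does not sell tobacco products; hosts events open to the public → Standard Authorization not required.
Rule 9: does not sell goods at retail → Commercial Registration not required.
Rule 10: does not sell goods at retail → Regulatory Permit not required.
Rule 11: does not sell tobacco products → Tobacco Retail Authorization not required.
Rule 12: vehicles 19 > 11 → Small Fleet Registration not required.

None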